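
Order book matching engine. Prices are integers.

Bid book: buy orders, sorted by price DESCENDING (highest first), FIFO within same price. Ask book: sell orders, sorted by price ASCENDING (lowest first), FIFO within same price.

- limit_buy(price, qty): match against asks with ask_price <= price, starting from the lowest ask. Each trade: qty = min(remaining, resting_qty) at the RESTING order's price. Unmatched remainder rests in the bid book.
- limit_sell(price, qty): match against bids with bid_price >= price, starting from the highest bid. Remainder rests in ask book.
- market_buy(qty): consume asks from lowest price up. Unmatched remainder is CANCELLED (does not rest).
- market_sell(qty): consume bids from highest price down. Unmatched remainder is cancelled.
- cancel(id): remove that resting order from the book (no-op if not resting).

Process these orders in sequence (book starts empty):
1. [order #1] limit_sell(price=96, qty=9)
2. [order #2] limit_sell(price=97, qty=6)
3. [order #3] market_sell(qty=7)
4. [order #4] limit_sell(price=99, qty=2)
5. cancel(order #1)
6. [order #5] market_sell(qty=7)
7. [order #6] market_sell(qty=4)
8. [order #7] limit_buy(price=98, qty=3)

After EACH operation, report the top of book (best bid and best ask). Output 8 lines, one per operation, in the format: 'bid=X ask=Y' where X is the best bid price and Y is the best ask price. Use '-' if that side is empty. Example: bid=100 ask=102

After op 1 [order #1] limit_sell(price=96, qty=9): fills=none; bids=[-] asks=[#1:9@96]
After op 2 [order #2] limit_sell(price=97, qty=6): fills=none; bids=[-] asks=[#1:9@96 #2:6@97]
After op 3 [order #3] market_sell(qty=7): fills=none; bids=[-] asks=[#1:9@96 #2:6@97]
After op 4 [order #4] limit_sell(price=99, qty=2): fills=none; bids=[-] asks=[#1:9@96 #2:6@97 #4:2@99]
After op 5 cancel(order #1): fills=none; bids=[-] asks=[#2:6@97 #4:2@99]
After op 6 [order #5] market_sell(qty=7): fills=none; bids=[-] asks=[#2:6@97 #4:2@99]
After op 7 [order #6] market_sell(qty=4): fills=none; bids=[-] asks=[#2:6@97 #4:2@99]
After op 8 [order #7] limit_buy(price=98, qty=3): fills=#7x#2:3@97; bids=[-] asks=[#2:3@97 #4:2@99]

Answer: bid=- ask=96
bid=- ask=96
bid=- ask=96
bid=- ask=96
bid=- ask=97
bid=- ask=97
bid=- ask=97
bid=- ask=97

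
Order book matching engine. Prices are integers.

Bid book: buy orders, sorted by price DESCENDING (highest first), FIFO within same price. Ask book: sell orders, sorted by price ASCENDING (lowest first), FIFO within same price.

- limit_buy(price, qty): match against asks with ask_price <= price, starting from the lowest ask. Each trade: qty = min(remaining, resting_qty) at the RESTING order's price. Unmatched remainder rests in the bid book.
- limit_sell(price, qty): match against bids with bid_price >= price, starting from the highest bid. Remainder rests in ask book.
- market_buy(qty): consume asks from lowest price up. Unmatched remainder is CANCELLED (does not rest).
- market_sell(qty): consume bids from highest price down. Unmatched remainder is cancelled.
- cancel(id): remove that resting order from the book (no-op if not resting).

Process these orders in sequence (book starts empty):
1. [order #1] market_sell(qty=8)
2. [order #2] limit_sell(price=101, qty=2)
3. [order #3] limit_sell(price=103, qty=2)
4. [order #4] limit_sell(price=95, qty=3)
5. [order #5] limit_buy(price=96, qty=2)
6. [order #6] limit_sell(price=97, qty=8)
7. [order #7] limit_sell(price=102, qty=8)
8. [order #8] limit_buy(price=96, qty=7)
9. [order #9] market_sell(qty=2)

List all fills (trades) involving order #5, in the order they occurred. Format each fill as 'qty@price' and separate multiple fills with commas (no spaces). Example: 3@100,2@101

Answer: 2@95

Derivation:
After op 1 [order #1] market_sell(qty=8): fills=none; bids=[-] asks=[-]
After op 2 [order #2] limit_sell(price=101, qty=2): fills=none; bids=[-] asks=[#2:2@101]
After op 3 [order #3] limit_sell(price=103, qty=2): fills=none; bids=[-] asks=[#2:2@101 #3:2@103]
After op 4 [order #4] limit_sell(price=95, qty=3): fills=none; bids=[-] asks=[#4:3@95 #2:2@101 #3:2@103]
After op 5 [order #5] limit_buy(price=96, qty=2): fills=#5x#4:2@95; bids=[-] asks=[#4:1@95 #2:2@101 #3:2@103]
After op 6 [order #6] limit_sell(price=97, qty=8): fills=none; bids=[-] asks=[#4:1@95 #6:8@97 #2:2@101 #3:2@103]
After op 7 [order #7] limit_sell(price=102, qty=8): fills=none; bids=[-] asks=[#4:1@95 #6:8@97 #2:2@101 #7:8@102 #3:2@103]
After op 8 [order #8] limit_buy(price=96, qty=7): fills=#8x#4:1@95; bids=[#8:6@96] asks=[#6:8@97 #2:2@101 #7:8@102 #3:2@103]
After op 9 [order #9] market_sell(qty=2): fills=#8x#9:2@96; bids=[#8:4@96] asks=[#6:8@97 #2:2@101 #7:8@102 #3:2@103]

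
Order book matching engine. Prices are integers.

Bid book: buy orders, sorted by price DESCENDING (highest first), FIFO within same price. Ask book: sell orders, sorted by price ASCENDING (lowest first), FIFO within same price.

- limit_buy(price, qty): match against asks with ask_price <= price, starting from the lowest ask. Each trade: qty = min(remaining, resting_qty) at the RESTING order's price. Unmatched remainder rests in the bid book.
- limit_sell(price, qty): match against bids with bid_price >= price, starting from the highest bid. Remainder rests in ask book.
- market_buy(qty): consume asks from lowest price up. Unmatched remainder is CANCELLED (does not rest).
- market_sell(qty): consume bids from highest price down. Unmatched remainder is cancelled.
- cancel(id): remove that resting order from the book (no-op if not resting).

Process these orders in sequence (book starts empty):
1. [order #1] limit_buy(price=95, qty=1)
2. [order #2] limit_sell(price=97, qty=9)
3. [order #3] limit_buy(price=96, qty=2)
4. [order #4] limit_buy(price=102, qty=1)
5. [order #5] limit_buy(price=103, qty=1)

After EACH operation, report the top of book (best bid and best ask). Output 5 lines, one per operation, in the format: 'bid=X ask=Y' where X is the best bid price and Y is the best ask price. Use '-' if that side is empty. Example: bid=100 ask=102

Answer: bid=95 ask=-
bid=95 ask=97
bid=96 ask=97
bid=96 ask=97
bid=96 ask=97

Derivation:
After op 1 [order #1] limit_buy(price=95, qty=1): fills=none; bids=[#1:1@95] asks=[-]
After op 2 [order #2] limit_sell(price=97, qty=9): fills=none; bids=[#1:1@95] asks=[#2:9@97]
After op 3 [order #3] limit_buy(price=96, qty=2): fills=none; bids=[#3:2@96 #1:1@95] asks=[#2:9@97]
After op 4 [order #4] limit_buy(price=102, qty=1): fills=#4x#2:1@97; bids=[#3:2@96 #1:1@95] asks=[#2:8@97]
After op 5 [order #5] limit_buy(price=103, qty=1): fills=#5x#2:1@97; bids=[#3:2@96 #1:1@95] asks=[#2:7@97]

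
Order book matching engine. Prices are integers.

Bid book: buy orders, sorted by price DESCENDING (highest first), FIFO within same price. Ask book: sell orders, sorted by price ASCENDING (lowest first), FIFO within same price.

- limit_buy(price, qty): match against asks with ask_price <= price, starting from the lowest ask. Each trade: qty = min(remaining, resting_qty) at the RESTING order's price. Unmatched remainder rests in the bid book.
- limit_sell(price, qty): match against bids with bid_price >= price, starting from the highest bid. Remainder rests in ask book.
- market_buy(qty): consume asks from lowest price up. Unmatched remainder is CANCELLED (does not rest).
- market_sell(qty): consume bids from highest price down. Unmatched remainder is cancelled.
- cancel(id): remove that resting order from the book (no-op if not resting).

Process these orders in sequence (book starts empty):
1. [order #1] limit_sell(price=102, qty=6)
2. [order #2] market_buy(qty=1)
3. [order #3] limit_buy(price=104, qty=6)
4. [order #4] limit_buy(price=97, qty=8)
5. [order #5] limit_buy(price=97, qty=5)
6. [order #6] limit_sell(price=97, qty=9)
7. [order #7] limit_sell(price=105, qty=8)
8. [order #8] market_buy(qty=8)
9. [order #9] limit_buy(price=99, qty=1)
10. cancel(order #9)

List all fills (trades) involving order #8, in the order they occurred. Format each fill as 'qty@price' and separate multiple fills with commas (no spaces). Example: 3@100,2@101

Answer: 8@105

Derivation:
After op 1 [order #1] limit_sell(price=102, qty=6): fills=none; bids=[-] asks=[#1:6@102]
After op 2 [order #2] market_buy(qty=1): fills=#2x#1:1@102; bids=[-] asks=[#1:5@102]
After op 3 [order #3] limit_buy(price=104, qty=6): fills=#3x#1:5@102; bids=[#3:1@104] asks=[-]
After op 4 [order #4] limit_buy(price=97, qty=8): fills=none; bids=[#3:1@104 #4:8@97] asks=[-]
After op 5 [order #5] limit_buy(price=97, qty=5): fills=none; bids=[#3:1@104 #4:8@97 #5:5@97] asks=[-]
After op 6 [order #6] limit_sell(price=97, qty=9): fills=#3x#6:1@104 #4x#6:8@97; bids=[#5:5@97] asks=[-]
After op 7 [order #7] limit_sell(price=105, qty=8): fills=none; bids=[#5:5@97] asks=[#7:8@105]
After op 8 [order #8] market_buy(qty=8): fills=#8x#7:8@105; bids=[#5:5@97] asks=[-]
After op 9 [order #9] limit_buy(price=99, qty=1): fills=none; bids=[#9:1@99 #5:5@97] asks=[-]
After op 10 cancel(order #9): fills=none; bids=[#5:5@97] asks=[-]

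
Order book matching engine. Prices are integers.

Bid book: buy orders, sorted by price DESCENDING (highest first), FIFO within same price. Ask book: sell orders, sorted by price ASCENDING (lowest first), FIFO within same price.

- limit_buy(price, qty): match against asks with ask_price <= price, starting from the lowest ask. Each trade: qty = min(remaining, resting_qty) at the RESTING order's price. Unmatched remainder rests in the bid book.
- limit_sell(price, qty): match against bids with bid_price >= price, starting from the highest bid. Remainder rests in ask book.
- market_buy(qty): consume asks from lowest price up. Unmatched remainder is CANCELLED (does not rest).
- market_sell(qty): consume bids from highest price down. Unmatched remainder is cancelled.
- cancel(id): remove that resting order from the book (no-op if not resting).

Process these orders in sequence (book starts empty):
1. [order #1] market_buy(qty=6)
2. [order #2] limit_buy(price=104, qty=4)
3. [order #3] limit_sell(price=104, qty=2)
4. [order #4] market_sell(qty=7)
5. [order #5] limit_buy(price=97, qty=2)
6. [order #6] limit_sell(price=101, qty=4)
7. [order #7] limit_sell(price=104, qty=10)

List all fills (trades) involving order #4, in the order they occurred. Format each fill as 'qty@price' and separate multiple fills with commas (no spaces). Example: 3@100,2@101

After op 1 [order #1] market_buy(qty=6): fills=none; bids=[-] asks=[-]
After op 2 [order #2] limit_buy(price=104, qty=4): fills=none; bids=[#2:4@104] asks=[-]
After op 3 [order #3] limit_sell(price=104, qty=2): fills=#2x#3:2@104; bids=[#2:2@104] asks=[-]
After op 4 [order #4] market_sell(qty=7): fills=#2x#4:2@104; bids=[-] asks=[-]
After op 5 [order #5] limit_buy(price=97, qty=2): fills=none; bids=[#5:2@97] asks=[-]
After op 6 [order #6] limit_sell(price=101, qty=4): fills=none; bids=[#5:2@97] asks=[#6:4@101]
After op 7 [order #7] limit_sell(price=104, qty=10): fills=none; bids=[#5:2@97] asks=[#6:4@101 #7:10@104]

Answer: 2@104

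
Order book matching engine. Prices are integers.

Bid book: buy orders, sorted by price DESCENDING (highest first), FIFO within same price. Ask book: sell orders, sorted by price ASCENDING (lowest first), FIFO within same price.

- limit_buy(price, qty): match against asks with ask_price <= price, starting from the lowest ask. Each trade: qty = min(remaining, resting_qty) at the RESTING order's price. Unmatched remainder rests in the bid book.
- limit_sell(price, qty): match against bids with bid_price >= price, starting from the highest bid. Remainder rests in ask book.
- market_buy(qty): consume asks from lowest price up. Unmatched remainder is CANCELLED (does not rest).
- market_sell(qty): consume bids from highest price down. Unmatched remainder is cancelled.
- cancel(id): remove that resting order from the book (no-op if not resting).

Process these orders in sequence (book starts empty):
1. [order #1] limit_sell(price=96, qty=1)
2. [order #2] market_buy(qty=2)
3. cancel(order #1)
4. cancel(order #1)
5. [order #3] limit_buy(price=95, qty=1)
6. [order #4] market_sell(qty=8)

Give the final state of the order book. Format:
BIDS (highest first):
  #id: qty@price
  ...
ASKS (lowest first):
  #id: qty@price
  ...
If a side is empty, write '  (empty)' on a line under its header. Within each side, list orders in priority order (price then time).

After op 1 [order #1] limit_sell(price=96, qty=1): fills=none; bids=[-] asks=[#1:1@96]
After op 2 [order #2] market_buy(qty=2): fills=#2x#1:1@96; bids=[-] asks=[-]
After op 3 cancel(order #1): fills=none; bids=[-] asks=[-]
After op 4 cancel(order #1): fills=none; bids=[-] asks=[-]
After op 5 [order #3] limit_buy(price=95, qty=1): fills=none; bids=[#3:1@95] asks=[-]
After op 6 [order #4] market_sell(qty=8): fills=#3x#4:1@95; bids=[-] asks=[-]

Answer: BIDS (highest first):
  (empty)
ASKS (lowest first):
  (empty)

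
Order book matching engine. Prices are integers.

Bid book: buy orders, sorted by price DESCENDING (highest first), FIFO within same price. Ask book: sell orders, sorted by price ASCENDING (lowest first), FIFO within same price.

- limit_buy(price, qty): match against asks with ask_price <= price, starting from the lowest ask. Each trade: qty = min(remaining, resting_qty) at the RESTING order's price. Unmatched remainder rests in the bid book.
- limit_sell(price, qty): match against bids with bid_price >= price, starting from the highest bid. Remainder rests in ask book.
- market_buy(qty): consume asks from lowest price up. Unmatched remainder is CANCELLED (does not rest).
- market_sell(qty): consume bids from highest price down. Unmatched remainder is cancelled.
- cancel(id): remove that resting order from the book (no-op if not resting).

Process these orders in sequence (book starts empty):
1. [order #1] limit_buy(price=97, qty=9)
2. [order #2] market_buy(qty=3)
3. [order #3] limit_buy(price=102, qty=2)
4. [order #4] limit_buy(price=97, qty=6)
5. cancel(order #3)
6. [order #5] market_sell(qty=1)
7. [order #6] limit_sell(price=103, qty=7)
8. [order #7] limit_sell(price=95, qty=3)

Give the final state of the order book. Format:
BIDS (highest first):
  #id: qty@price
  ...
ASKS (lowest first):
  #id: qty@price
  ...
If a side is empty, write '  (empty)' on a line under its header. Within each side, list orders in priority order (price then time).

Answer: BIDS (highest first):
  #1: 5@97
  #4: 6@97
ASKS (lowest first):
  #6: 7@103

Derivation:
After op 1 [order #1] limit_buy(price=97, qty=9): fills=none; bids=[#1:9@97] asks=[-]
After op 2 [order #2] market_buy(qty=3): fills=none; bids=[#1:9@97] asks=[-]
After op 3 [order #3] limit_buy(price=102, qty=2): fills=none; bids=[#3:2@102 #1:9@97] asks=[-]
After op 4 [order #4] limit_buy(price=97, qty=6): fills=none; bids=[#3:2@102 #1:9@97 #4:6@97] asks=[-]
After op 5 cancel(order #3): fills=none; bids=[#1:9@97 #4:6@97] asks=[-]
After op 6 [order #5] market_sell(qty=1): fills=#1x#5:1@97; bids=[#1:8@97 #4:6@97] asks=[-]
After op 7 [order #6] limit_sell(price=103, qty=7): fills=none; bids=[#1:8@97 #4:6@97] asks=[#6:7@103]
After op 8 [order #7] limit_sell(price=95, qty=3): fills=#1x#7:3@97; bids=[#1:5@97 #4:6@97] asks=[#6:7@103]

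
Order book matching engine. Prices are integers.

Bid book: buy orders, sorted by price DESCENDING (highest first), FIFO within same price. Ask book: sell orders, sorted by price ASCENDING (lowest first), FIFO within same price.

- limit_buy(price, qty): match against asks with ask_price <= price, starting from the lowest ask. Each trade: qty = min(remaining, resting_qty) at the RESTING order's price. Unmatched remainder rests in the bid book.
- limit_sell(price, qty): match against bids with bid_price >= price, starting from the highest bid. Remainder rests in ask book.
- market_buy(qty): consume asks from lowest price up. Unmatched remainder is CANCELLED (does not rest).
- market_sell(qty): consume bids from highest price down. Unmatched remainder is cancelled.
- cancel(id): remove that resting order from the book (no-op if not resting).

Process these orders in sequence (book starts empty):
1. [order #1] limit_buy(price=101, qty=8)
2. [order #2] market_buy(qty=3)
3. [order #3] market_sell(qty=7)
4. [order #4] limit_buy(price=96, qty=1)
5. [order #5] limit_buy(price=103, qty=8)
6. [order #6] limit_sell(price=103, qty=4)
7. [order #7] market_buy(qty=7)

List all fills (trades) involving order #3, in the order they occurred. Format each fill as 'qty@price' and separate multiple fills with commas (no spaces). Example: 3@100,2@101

After op 1 [order #1] limit_buy(price=101, qty=8): fills=none; bids=[#1:8@101] asks=[-]
After op 2 [order #2] market_buy(qty=3): fills=none; bids=[#1:8@101] asks=[-]
After op 3 [order #3] market_sell(qty=7): fills=#1x#3:7@101; bids=[#1:1@101] asks=[-]
After op 4 [order #4] limit_buy(price=96, qty=1): fills=none; bids=[#1:1@101 #4:1@96] asks=[-]
After op 5 [order #5] limit_buy(price=103, qty=8): fills=none; bids=[#5:8@103 #1:1@101 #4:1@96] asks=[-]
After op 6 [order #6] limit_sell(price=103, qty=4): fills=#5x#6:4@103; bids=[#5:4@103 #1:1@101 #4:1@96] asks=[-]
After op 7 [order #7] market_buy(qty=7): fills=none; bids=[#5:4@103 #1:1@101 #4:1@96] asks=[-]

Answer: 7@101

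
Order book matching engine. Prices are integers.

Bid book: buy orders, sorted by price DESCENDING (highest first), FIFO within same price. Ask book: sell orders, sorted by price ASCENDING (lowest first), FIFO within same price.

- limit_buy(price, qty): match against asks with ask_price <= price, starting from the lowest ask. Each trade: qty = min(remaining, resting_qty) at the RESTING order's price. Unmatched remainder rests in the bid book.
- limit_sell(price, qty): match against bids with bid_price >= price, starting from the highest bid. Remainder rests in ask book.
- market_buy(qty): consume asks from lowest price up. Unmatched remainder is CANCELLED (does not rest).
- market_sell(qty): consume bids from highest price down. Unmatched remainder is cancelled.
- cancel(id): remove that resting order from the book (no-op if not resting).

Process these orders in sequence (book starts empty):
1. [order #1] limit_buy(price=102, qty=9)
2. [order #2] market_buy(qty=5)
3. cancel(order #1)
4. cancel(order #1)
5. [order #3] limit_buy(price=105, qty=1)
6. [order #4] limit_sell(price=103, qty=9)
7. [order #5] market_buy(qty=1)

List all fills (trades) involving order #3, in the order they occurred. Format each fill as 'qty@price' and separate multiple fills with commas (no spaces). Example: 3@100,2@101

Answer: 1@105

Derivation:
After op 1 [order #1] limit_buy(price=102, qty=9): fills=none; bids=[#1:9@102] asks=[-]
After op 2 [order #2] market_buy(qty=5): fills=none; bids=[#1:9@102] asks=[-]
After op 3 cancel(order #1): fills=none; bids=[-] asks=[-]
After op 4 cancel(order #1): fills=none; bids=[-] asks=[-]
After op 5 [order #3] limit_buy(price=105, qty=1): fills=none; bids=[#3:1@105] asks=[-]
After op 6 [order #4] limit_sell(price=103, qty=9): fills=#3x#4:1@105; bids=[-] asks=[#4:8@103]
After op 7 [order #5] market_buy(qty=1): fills=#5x#4:1@103; bids=[-] asks=[#4:7@103]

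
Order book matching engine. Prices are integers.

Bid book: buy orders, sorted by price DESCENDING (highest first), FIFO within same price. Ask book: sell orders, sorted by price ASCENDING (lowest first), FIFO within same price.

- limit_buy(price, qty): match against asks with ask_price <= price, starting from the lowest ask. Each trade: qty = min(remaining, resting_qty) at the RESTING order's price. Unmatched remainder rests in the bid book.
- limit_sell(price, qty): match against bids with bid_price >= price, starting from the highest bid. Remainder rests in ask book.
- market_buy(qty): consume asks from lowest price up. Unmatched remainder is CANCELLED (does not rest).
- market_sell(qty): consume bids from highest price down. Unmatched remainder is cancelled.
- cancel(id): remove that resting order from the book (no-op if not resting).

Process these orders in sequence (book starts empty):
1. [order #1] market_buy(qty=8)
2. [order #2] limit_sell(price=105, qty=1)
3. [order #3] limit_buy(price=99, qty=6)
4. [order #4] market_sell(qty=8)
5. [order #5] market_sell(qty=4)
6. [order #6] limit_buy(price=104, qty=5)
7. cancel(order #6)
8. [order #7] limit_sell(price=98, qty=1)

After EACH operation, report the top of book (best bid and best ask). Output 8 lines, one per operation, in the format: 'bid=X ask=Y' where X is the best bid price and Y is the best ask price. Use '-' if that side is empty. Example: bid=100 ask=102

After op 1 [order #1] market_buy(qty=8): fills=none; bids=[-] asks=[-]
After op 2 [order #2] limit_sell(price=105, qty=1): fills=none; bids=[-] asks=[#2:1@105]
After op 3 [order #3] limit_buy(price=99, qty=6): fills=none; bids=[#3:6@99] asks=[#2:1@105]
After op 4 [order #4] market_sell(qty=8): fills=#3x#4:6@99; bids=[-] asks=[#2:1@105]
After op 5 [order #5] market_sell(qty=4): fills=none; bids=[-] asks=[#2:1@105]
After op 6 [order #6] limit_buy(price=104, qty=5): fills=none; bids=[#6:5@104] asks=[#2:1@105]
After op 7 cancel(order #6): fills=none; bids=[-] asks=[#2:1@105]
After op 8 [order #7] limit_sell(price=98, qty=1): fills=none; bids=[-] asks=[#7:1@98 #2:1@105]

Answer: bid=- ask=-
bid=- ask=105
bid=99 ask=105
bid=- ask=105
bid=- ask=105
bid=104 ask=105
bid=- ask=105
bid=- ask=98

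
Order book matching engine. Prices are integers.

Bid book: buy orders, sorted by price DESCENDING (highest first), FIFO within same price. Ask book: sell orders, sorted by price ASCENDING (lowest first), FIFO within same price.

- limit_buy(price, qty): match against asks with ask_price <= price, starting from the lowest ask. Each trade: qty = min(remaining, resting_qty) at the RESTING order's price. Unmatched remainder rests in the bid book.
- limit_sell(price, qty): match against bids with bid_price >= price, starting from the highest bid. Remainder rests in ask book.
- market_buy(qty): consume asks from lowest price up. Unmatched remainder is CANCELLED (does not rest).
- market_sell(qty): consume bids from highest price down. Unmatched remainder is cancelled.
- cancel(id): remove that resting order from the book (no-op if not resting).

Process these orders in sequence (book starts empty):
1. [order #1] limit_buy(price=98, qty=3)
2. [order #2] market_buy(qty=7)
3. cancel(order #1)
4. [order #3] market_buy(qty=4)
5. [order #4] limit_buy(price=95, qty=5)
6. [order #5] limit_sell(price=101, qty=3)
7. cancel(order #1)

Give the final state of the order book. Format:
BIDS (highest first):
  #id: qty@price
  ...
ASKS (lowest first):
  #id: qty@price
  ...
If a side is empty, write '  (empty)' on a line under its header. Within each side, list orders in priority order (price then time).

After op 1 [order #1] limit_buy(price=98, qty=3): fills=none; bids=[#1:3@98] asks=[-]
After op 2 [order #2] market_buy(qty=7): fills=none; bids=[#1:3@98] asks=[-]
After op 3 cancel(order #1): fills=none; bids=[-] asks=[-]
After op 4 [order #3] market_buy(qty=4): fills=none; bids=[-] asks=[-]
After op 5 [order #4] limit_buy(price=95, qty=5): fills=none; bids=[#4:5@95] asks=[-]
After op 6 [order #5] limit_sell(price=101, qty=3): fills=none; bids=[#4:5@95] asks=[#5:3@101]
After op 7 cancel(order #1): fills=none; bids=[#4:5@95] asks=[#5:3@101]

Answer: BIDS (highest first):
  #4: 5@95
ASKS (lowest first):
  #5: 3@101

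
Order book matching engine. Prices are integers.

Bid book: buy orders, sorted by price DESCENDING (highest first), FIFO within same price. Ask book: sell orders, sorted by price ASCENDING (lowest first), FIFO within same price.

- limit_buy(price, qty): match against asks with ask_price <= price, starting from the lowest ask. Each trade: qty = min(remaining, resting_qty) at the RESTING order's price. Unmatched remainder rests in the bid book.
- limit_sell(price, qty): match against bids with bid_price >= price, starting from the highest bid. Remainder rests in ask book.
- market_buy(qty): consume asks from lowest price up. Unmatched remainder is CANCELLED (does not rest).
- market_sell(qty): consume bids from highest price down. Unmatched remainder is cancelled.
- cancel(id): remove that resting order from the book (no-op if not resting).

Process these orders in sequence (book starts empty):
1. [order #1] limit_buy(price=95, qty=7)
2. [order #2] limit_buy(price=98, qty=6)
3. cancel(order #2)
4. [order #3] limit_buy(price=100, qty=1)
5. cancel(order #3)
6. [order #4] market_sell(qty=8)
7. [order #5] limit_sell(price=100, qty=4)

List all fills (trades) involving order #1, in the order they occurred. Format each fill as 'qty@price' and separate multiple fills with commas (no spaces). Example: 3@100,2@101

After op 1 [order #1] limit_buy(price=95, qty=7): fills=none; bids=[#1:7@95] asks=[-]
After op 2 [order #2] limit_buy(price=98, qty=6): fills=none; bids=[#2:6@98 #1:7@95] asks=[-]
After op 3 cancel(order #2): fills=none; bids=[#1:7@95] asks=[-]
After op 4 [order #3] limit_buy(price=100, qty=1): fills=none; bids=[#3:1@100 #1:7@95] asks=[-]
After op 5 cancel(order #3): fills=none; bids=[#1:7@95] asks=[-]
After op 6 [order #4] market_sell(qty=8): fills=#1x#4:7@95; bids=[-] asks=[-]
After op 7 [order #5] limit_sell(price=100, qty=4): fills=none; bids=[-] asks=[#5:4@100]

Answer: 7@95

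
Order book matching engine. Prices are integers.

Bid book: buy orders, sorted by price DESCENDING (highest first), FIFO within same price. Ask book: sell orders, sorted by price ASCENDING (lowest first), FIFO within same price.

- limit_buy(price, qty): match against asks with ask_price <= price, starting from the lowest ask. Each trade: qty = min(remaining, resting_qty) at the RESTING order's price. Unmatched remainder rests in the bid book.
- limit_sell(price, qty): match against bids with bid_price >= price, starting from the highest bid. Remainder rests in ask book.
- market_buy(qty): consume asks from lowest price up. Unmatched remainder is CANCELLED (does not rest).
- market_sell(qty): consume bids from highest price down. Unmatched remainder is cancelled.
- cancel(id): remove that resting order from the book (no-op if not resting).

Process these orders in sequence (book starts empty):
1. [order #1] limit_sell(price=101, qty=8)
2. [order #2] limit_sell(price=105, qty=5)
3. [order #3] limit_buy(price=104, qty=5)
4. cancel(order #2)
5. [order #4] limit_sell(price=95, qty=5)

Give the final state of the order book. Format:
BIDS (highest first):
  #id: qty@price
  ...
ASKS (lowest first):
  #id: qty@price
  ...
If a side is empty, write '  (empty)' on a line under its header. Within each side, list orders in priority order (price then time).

After op 1 [order #1] limit_sell(price=101, qty=8): fills=none; bids=[-] asks=[#1:8@101]
After op 2 [order #2] limit_sell(price=105, qty=5): fills=none; bids=[-] asks=[#1:8@101 #2:5@105]
After op 3 [order #3] limit_buy(price=104, qty=5): fills=#3x#1:5@101; bids=[-] asks=[#1:3@101 #2:5@105]
After op 4 cancel(order #2): fills=none; bids=[-] asks=[#1:3@101]
After op 5 [order #4] limit_sell(price=95, qty=5): fills=none; bids=[-] asks=[#4:5@95 #1:3@101]

Answer: BIDS (highest first):
  (empty)
ASKS (lowest first):
  #4: 5@95
  #1: 3@101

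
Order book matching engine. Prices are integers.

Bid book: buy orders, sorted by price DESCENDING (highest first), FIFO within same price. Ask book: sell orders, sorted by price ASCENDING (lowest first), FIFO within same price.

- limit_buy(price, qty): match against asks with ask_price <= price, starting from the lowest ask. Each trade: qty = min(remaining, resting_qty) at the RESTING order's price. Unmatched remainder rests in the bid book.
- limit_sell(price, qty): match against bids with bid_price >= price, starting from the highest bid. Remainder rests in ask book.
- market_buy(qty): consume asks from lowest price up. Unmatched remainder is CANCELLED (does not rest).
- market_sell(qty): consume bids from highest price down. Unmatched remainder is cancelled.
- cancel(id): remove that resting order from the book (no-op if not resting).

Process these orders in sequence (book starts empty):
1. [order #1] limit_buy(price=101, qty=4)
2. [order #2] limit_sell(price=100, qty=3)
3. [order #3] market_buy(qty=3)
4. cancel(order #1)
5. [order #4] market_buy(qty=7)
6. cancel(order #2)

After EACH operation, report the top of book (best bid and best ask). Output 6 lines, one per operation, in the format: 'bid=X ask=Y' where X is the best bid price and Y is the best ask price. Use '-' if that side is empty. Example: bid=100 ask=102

Answer: bid=101 ask=-
bid=101 ask=-
bid=101 ask=-
bid=- ask=-
bid=- ask=-
bid=- ask=-

Derivation:
After op 1 [order #1] limit_buy(price=101, qty=4): fills=none; bids=[#1:4@101] asks=[-]
After op 2 [order #2] limit_sell(price=100, qty=3): fills=#1x#2:3@101; bids=[#1:1@101] asks=[-]
After op 3 [order #3] market_buy(qty=3): fills=none; bids=[#1:1@101] asks=[-]
After op 4 cancel(order #1): fills=none; bids=[-] asks=[-]
After op 5 [order #4] market_buy(qty=7): fills=none; bids=[-] asks=[-]
After op 6 cancel(order #2): fills=none; bids=[-] asks=[-]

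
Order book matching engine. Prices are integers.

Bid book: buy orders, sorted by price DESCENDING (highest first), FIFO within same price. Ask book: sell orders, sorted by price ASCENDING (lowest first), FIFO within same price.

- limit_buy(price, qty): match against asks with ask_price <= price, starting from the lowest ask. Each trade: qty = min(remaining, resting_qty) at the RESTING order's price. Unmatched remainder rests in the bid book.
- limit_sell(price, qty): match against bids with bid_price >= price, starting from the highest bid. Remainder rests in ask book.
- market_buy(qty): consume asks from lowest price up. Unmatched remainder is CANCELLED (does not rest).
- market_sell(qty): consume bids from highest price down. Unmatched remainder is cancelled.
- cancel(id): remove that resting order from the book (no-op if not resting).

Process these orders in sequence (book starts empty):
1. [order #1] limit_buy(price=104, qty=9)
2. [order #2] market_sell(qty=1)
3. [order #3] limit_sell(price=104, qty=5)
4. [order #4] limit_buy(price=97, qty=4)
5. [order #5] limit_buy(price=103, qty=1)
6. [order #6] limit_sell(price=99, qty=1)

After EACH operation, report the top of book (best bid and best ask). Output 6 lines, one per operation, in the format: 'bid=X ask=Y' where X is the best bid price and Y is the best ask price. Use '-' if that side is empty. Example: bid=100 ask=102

After op 1 [order #1] limit_buy(price=104, qty=9): fills=none; bids=[#1:9@104] asks=[-]
After op 2 [order #2] market_sell(qty=1): fills=#1x#2:1@104; bids=[#1:8@104] asks=[-]
After op 3 [order #3] limit_sell(price=104, qty=5): fills=#1x#3:5@104; bids=[#1:3@104] asks=[-]
After op 4 [order #4] limit_buy(price=97, qty=4): fills=none; bids=[#1:3@104 #4:4@97] asks=[-]
After op 5 [order #5] limit_buy(price=103, qty=1): fills=none; bids=[#1:3@104 #5:1@103 #4:4@97] asks=[-]
After op 6 [order #6] limit_sell(price=99, qty=1): fills=#1x#6:1@104; bids=[#1:2@104 #5:1@103 #4:4@97] asks=[-]

Answer: bid=104 ask=-
bid=104 ask=-
bid=104 ask=-
bid=104 ask=-
bid=104 ask=-
bid=104 ask=-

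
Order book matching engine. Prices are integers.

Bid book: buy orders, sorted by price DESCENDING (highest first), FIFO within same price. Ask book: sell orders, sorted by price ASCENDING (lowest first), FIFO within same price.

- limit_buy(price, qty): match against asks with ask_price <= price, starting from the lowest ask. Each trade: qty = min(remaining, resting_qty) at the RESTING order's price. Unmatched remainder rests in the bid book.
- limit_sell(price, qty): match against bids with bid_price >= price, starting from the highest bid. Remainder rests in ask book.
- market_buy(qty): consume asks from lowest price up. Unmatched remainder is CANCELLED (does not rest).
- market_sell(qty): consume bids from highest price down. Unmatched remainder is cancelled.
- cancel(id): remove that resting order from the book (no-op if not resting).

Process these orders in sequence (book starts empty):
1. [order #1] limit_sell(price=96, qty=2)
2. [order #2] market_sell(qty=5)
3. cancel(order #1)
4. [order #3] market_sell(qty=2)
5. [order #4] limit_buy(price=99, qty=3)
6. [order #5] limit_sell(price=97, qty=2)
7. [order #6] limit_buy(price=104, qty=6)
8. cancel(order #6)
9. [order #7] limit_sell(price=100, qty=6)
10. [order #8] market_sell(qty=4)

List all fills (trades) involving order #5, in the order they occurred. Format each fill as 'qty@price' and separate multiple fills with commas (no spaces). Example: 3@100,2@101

After op 1 [order #1] limit_sell(price=96, qty=2): fills=none; bids=[-] asks=[#1:2@96]
After op 2 [order #2] market_sell(qty=5): fills=none; bids=[-] asks=[#1:2@96]
After op 3 cancel(order #1): fills=none; bids=[-] asks=[-]
After op 4 [order #3] market_sell(qty=2): fills=none; bids=[-] asks=[-]
After op 5 [order #4] limit_buy(price=99, qty=3): fills=none; bids=[#4:3@99] asks=[-]
After op 6 [order #5] limit_sell(price=97, qty=2): fills=#4x#5:2@99; bids=[#4:1@99] asks=[-]
After op 7 [order #6] limit_buy(price=104, qty=6): fills=none; bids=[#6:6@104 #4:1@99] asks=[-]
After op 8 cancel(order #6): fills=none; bids=[#4:1@99] asks=[-]
After op 9 [order #7] limit_sell(price=100, qty=6): fills=none; bids=[#4:1@99] asks=[#7:6@100]
After op 10 [order #8] market_sell(qty=4): fills=#4x#8:1@99; bids=[-] asks=[#7:6@100]

Answer: 2@99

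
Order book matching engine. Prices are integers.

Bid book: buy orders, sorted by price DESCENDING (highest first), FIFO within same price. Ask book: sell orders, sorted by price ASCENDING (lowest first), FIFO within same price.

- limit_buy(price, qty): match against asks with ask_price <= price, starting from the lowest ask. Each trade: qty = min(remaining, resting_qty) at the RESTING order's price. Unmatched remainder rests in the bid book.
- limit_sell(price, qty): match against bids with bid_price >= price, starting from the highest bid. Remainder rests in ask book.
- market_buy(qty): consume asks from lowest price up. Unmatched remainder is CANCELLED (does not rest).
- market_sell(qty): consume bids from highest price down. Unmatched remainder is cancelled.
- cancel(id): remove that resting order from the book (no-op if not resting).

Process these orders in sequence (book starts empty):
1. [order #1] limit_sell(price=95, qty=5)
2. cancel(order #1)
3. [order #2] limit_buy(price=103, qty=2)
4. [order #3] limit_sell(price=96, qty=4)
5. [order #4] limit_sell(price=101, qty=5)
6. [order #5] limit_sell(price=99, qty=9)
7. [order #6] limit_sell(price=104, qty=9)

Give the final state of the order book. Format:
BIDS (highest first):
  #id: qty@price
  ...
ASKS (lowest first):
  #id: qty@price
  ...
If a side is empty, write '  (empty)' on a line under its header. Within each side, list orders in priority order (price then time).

Answer: BIDS (highest first):
  (empty)
ASKS (lowest first):
  #3: 2@96
  #5: 9@99
  #4: 5@101
  #6: 9@104

Derivation:
After op 1 [order #1] limit_sell(price=95, qty=5): fills=none; bids=[-] asks=[#1:5@95]
After op 2 cancel(order #1): fills=none; bids=[-] asks=[-]
After op 3 [order #2] limit_buy(price=103, qty=2): fills=none; bids=[#2:2@103] asks=[-]
After op 4 [order #3] limit_sell(price=96, qty=4): fills=#2x#3:2@103; bids=[-] asks=[#3:2@96]
After op 5 [order #4] limit_sell(price=101, qty=5): fills=none; bids=[-] asks=[#3:2@96 #4:5@101]
After op 6 [order #5] limit_sell(price=99, qty=9): fills=none; bids=[-] asks=[#3:2@96 #5:9@99 #4:5@101]
After op 7 [order #6] limit_sell(price=104, qty=9): fills=none; bids=[-] asks=[#3:2@96 #5:9@99 #4:5@101 #6:9@104]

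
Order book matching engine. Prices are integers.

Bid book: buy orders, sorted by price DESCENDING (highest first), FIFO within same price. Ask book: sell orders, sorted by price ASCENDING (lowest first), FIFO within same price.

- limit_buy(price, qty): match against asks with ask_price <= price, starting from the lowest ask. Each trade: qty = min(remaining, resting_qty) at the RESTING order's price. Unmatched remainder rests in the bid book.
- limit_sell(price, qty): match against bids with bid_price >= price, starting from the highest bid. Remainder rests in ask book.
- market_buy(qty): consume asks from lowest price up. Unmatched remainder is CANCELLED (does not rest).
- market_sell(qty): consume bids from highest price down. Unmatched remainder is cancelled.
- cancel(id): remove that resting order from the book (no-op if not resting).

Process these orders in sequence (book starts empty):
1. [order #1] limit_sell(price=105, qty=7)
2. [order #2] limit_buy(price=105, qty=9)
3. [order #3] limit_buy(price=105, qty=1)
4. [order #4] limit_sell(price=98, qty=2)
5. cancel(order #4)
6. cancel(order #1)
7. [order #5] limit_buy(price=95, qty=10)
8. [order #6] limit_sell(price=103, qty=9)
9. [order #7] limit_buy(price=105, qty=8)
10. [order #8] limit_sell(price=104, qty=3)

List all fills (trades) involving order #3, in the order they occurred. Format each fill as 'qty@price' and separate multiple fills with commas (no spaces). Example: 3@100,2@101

After op 1 [order #1] limit_sell(price=105, qty=7): fills=none; bids=[-] asks=[#1:7@105]
After op 2 [order #2] limit_buy(price=105, qty=9): fills=#2x#1:7@105; bids=[#2:2@105] asks=[-]
After op 3 [order #3] limit_buy(price=105, qty=1): fills=none; bids=[#2:2@105 #3:1@105] asks=[-]
After op 4 [order #4] limit_sell(price=98, qty=2): fills=#2x#4:2@105; bids=[#3:1@105] asks=[-]
After op 5 cancel(order #4): fills=none; bids=[#3:1@105] asks=[-]
After op 6 cancel(order #1): fills=none; bids=[#3:1@105] asks=[-]
After op 7 [order #5] limit_buy(price=95, qty=10): fills=none; bids=[#3:1@105 #5:10@95] asks=[-]
After op 8 [order #6] limit_sell(price=103, qty=9): fills=#3x#6:1@105; bids=[#5:10@95] asks=[#6:8@103]
After op 9 [order #7] limit_buy(price=105, qty=8): fills=#7x#6:8@103; bids=[#5:10@95] asks=[-]
After op 10 [order #8] limit_sell(price=104, qty=3): fills=none; bids=[#5:10@95] asks=[#8:3@104]

Answer: 1@105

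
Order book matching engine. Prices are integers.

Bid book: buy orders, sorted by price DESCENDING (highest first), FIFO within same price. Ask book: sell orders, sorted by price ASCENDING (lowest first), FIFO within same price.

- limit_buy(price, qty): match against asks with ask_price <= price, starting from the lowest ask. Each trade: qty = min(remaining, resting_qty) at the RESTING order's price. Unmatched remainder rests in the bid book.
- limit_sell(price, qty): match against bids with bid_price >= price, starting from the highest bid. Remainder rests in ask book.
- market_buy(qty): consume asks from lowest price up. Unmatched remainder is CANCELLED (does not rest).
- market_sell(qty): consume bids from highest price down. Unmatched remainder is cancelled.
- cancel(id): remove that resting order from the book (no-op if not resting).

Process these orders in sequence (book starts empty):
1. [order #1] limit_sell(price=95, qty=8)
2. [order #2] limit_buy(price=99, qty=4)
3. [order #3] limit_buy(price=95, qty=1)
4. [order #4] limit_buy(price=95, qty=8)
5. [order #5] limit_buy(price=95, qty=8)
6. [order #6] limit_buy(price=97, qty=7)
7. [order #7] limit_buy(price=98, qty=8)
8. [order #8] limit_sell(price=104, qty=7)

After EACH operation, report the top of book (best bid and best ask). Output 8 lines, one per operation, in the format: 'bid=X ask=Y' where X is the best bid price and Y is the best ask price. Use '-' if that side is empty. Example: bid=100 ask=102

After op 1 [order #1] limit_sell(price=95, qty=8): fills=none; bids=[-] asks=[#1:8@95]
After op 2 [order #2] limit_buy(price=99, qty=4): fills=#2x#1:4@95; bids=[-] asks=[#1:4@95]
After op 3 [order #3] limit_buy(price=95, qty=1): fills=#3x#1:1@95; bids=[-] asks=[#1:3@95]
After op 4 [order #4] limit_buy(price=95, qty=8): fills=#4x#1:3@95; bids=[#4:5@95] asks=[-]
After op 5 [order #5] limit_buy(price=95, qty=8): fills=none; bids=[#4:5@95 #5:8@95] asks=[-]
After op 6 [order #6] limit_buy(price=97, qty=7): fills=none; bids=[#6:7@97 #4:5@95 #5:8@95] asks=[-]
After op 7 [order #7] limit_buy(price=98, qty=8): fills=none; bids=[#7:8@98 #6:7@97 #4:5@95 #5:8@95] asks=[-]
After op 8 [order #8] limit_sell(price=104, qty=7): fills=none; bids=[#7:8@98 #6:7@97 #4:5@95 #5:8@95] asks=[#8:7@104]

Answer: bid=- ask=95
bid=- ask=95
bid=- ask=95
bid=95 ask=-
bid=95 ask=-
bid=97 ask=-
bid=98 ask=-
bid=98 ask=104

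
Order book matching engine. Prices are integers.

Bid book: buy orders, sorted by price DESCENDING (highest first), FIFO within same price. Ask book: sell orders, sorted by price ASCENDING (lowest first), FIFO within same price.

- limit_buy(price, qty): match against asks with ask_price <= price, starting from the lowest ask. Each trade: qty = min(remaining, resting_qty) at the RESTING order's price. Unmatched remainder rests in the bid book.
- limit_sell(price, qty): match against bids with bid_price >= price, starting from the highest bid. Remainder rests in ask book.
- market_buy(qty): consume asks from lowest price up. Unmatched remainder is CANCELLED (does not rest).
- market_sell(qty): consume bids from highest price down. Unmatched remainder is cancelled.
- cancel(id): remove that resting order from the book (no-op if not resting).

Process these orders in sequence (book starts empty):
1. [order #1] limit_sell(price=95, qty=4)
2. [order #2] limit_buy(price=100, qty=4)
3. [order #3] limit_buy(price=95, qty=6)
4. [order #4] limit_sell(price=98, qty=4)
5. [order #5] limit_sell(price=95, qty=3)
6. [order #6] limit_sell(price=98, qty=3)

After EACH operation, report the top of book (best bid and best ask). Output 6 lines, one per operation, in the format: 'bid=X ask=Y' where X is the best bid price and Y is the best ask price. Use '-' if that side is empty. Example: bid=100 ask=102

After op 1 [order #1] limit_sell(price=95, qty=4): fills=none; bids=[-] asks=[#1:4@95]
After op 2 [order #2] limit_buy(price=100, qty=4): fills=#2x#1:4@95; bids=[-] asks=[-]
After op 3 [order #3] limit_buy(price=95, qty=6): fills=none; bids=[#3:6@95] asks=[-]
After op 4 [order #4] limit_sell(price=98, qty=4): fills=none; bids=[#3:6@95] asks=[#4:4@98]
After op 5 [order #5] limit_sell(price=95, qty=3): fills=#3x#5:3@95; bids=[#3:3@95] asks=[#4:4@98]
After op 6 [order #6] limit_sell(price=98, qty=3): fills=none; bids=[#3:3@95] asks=[#4:4@98 #6:3@98]

Answer: bid=- ask=95
bid=- ask=-
bid=95 ask=-
bid=95 ask=98
bid=95 ask=98
bid=95 ask=98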